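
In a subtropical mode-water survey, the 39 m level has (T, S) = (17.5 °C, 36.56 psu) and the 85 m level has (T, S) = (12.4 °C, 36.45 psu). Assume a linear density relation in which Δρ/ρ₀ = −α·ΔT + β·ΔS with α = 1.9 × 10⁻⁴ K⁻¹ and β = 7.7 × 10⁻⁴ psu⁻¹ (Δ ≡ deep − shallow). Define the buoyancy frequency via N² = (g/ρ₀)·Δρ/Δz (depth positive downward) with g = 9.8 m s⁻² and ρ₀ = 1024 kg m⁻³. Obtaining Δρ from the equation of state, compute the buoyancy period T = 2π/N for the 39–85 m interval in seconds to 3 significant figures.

458 s

ΔT = -5.1 K, ΔS = -0.11 psu (deep − shallow).
Δρ/ρ₀ = −αΔT + βΔS = 9.69 × 10⁻⁴ − 8.47 × 10⁻⁵ = 8.843 × 10⁻⁴, so Δρ ≈ 0.9055 kg m⁻³.
N² = (g/ρ₀)·Δρ/Δz = g·(Δρ/ρ₀)/Δz = 9.8 × 8.843 × 10⁻⁴ / 46 = 1.8839 × 10⁻⁴ s⁻².
N = √(1.8839 × 10⁻⁴) = 0.013726 rad s⁻¹ → T = 2π/N = 457.76 s ≈ 458 s.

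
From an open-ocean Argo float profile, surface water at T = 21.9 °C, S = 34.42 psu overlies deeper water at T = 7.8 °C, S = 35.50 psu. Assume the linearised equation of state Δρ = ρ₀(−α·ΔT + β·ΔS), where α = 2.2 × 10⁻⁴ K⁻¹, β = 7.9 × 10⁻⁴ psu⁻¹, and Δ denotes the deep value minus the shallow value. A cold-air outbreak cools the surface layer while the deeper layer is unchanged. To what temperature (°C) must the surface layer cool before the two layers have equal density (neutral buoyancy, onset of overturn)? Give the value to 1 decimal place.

3.9 °C

Neutral buoyancy requires Δρ = 0, i.e. −α(T_deep − T_surf′) + β(S_deep − S_surf) = 0.
T_surf′ = T_deep − (β/α)·ΔS = 7.8 − (7.9 × 10⁻⁴/2.2 × 10⁻⁴)·(+1.08) = 3.922 °C.
Cooling required: 21.9 − (3.922) = 17.978 °C.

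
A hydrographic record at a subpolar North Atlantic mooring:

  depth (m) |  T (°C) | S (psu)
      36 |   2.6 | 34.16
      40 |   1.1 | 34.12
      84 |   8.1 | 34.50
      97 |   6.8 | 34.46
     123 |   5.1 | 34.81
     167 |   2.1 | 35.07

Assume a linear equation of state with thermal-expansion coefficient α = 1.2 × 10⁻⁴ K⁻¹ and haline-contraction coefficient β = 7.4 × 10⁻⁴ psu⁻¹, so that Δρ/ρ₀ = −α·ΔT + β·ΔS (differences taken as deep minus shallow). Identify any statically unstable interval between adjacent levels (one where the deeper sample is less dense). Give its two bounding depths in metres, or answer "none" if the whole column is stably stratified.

Evaluate Δρ/ρ₀ = −αΔT + βΔS across each adjacent pair:
  36–40 m: −αΔT+βΔS = −(1.2 × 10⁻⁴)(-1.5)+(7.4 × 10⁻⁴)(-0.04) = 1.5 × 10⁻⁴ → stable
  40–84 m: −αΔT+βΔS = −(1.2 × 10⁻⁴)(+7.0)+(7.4 × 10⁻⁴)(+0.38) = -5.6 × 10⁻⁴ → UNSTABLE
  84–97 m: −αΔT+βΔS = −(1.2 × 10⁻⁴)(-1.3)+(7.4 × 10⁻⁴)(-0.04) = 1.3 × 10⁻⁴ → stable
  97–123 m: −αΔT+βΔS = −(1.2 × 10⁻⁴)(-1.7)+(7.4 × 10⁻⁴)(+0.35) = 4.6 × 10⁻⁴ → stable
  123–167 m: −αΔT+βΔS = −(1.2 × 10⁻⁴)(-3.0)+(7.4 × 10⁻⁴)(+0.26) = 5.5 × 10⁻⁴ → stable
The 40–84 m interval has Δρ < 0: lighter water underlies denser water.

40–84 m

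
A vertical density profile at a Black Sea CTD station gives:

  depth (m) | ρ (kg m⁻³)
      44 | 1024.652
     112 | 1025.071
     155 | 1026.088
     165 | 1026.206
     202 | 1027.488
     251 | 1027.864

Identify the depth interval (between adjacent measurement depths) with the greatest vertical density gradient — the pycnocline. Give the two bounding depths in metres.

Compute the density gradient over each adjacent pair:
  44–112 m: Δρ/Δz = 0.419/68 = 6.2 × 10⁻³ kg m⁻⁴
  112–155 m: Δρ/Δz = 1.017/43 = 0.024 kg m⁻⁴
  155–165 m: Δρ/Δz = 0.118/10 = 0.012 kg m⁻⁴
  165–202 m: Δρ/Δz = 1.282/37 = 0.035 kg m⁻⁴
  202–251 m: Δρ/Δz = 0.376/49 = 7.7 × 10⁻³ kg m⁻⁴
The largest gradient is in the 165–202 m interval — the pycnocline.

165–202 m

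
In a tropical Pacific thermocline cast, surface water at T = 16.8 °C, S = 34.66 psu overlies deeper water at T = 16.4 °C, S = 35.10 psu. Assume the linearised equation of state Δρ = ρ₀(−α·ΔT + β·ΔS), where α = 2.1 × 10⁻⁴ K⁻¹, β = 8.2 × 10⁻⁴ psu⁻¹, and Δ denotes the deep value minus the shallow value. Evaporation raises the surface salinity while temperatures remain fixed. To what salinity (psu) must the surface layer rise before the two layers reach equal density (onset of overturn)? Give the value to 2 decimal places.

Neutral buoyancy requires −α(T_deep − T_surf) + β(S_deep − S_surf′) = 0.
S_surf′ = S_deep − (α/β)·ΔT = 35.10 − (2.1 × 10⁻⁴/8.2 × 10⁻⁴)·(-0.4) = 35.2024 psu.
Increase required: 35.2024 − 34.66 = 0.5424 psu.

35.20 psu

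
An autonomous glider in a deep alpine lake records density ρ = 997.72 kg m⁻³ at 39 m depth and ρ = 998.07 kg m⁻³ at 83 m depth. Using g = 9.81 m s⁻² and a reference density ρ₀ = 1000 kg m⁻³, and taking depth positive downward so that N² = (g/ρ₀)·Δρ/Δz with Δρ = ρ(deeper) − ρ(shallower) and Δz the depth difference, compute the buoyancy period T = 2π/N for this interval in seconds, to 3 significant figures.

711 s

Δρ = 998.07 − 997.72 = 0.35 kg m⁻³ over Δz = 83 − 39 = 44 m.
N² = (9.81/1000) × (0.35/44) = 7.8034 × 10⁻⁵ s⁻².
N = √(7.8034 × 10⁻⁵) = 8.8337 × 10⁻³ rad s⁻¹, so T = 2π/N = 711.27 s ≈ 711 s.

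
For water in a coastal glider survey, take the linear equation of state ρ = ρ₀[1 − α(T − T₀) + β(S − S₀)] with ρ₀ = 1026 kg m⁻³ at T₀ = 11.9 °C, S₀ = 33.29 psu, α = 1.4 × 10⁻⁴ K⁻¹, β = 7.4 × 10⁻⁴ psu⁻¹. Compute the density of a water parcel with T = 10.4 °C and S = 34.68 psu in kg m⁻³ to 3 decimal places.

1027.271 kg m⁻³

T − T₀ = -1.5 K, S − S₀ = +1.39 psu.
Bracket = 1 − α·(-1.5) + β·(+1.39) = 1 + (1.2386 × 10⁻³) = 1.0012386.
ρ = 1026 × 1.0012386 = 1027.271 kg m⁻³.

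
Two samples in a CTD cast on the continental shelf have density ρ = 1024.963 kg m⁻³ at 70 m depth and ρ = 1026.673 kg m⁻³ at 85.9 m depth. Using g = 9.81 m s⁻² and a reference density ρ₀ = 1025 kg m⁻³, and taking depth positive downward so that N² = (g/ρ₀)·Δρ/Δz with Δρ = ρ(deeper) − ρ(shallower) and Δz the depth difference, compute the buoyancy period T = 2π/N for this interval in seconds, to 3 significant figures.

196 s

Δρ = 1026.673 − 1024.963 = 1.710 kg m⁻³ over Δz = 85.9 − 70 = 15.9 m.
N² = (9.81/1025) × (1.710/15.9) = 1.0293 × 10⁻³ s⁻².
N = √(1.0293 × 10⁻³) = 0.032083 rad s⁻¹, so T = 2π/N = 195.84 s ≈ 196 s.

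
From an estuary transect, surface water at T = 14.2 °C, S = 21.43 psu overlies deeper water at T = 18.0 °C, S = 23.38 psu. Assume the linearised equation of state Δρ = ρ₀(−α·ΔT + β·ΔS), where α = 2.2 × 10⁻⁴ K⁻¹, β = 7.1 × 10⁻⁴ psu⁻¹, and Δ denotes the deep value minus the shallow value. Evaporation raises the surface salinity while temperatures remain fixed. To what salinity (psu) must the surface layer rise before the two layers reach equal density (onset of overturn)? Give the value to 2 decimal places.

Neutral buoyancy requires −α(T_deep − T_surf) + β(S_deep − S_surf′) = 0.
S_surf′ = S_deep − (α/β)·ΔT = 23.38 − (2.2 × 10⁻⁴/7.1 × 10⁻⁴)·(+3.8) = 22.2025 psu.
Increase required: 22.2025 − 21.43 = 0.7725 psu.

22.20 psu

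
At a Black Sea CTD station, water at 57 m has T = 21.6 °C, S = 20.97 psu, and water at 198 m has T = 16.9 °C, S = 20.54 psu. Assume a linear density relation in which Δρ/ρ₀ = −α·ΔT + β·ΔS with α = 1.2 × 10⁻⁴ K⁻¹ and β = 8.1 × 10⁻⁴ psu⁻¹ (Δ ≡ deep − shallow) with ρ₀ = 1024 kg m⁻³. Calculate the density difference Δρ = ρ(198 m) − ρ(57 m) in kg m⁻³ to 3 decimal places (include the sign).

+0.221 kg m⁻³

ΔT = -4.7 K, ΔS = -0.43 psu (deep − shallow).
Δρ/ρ₀ = −(1.2 × 10⁻⁴)(-4.7) + (8.1 × 10⁻⁴)(-0.43) = 2.157 × 10⁻⁴.
Δρ = 1024 × (2.157 × 10⁻⁴) = +0.221 kg m⁻³.
Positive Δρ: denser below, stable.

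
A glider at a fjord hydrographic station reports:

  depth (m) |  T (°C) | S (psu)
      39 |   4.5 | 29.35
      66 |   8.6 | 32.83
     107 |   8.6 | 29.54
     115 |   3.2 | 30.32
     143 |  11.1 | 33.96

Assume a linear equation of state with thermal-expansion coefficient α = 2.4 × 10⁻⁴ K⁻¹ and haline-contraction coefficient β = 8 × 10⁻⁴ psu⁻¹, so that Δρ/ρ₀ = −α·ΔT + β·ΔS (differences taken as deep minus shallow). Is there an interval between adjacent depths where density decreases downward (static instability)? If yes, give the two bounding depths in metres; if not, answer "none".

66–107 m

Evaluate Δρ/ρ₀ = −αΔT + βΔS across each adjacent pair:
  39–66 m: −αΔT+βΔS = −(2.4 × 10⁻⁴)(+4.1)+(8 × 10⁻⁴)(+3.48) = 1.8 × 10⁻³ → stable
  66–107 m: −αΔT+βΔS = −(2.4 × 10⁻⁴)(+0.0)+(8 × 10⁻⁴)(-3.29) = -2.6 × 10⁻³ → UNSTABLE
  107–115 m: −αΔT+βΔS = −(2.4 × 10⁻⁴)(-5.4)+(8 × 10⁻⁴)(+0.78) = 1.9 × 10⁻³ → stable
  115–143 m: −αΔT+βΔS = −(2.4 × 10⁻⁴)(+7.9)+(8 × 10⁻⁴)(+3.64) = 1.0 × 10⁻³ → stable
The 66–107 m interval has Δρ < 0: lighter water underlies denser water.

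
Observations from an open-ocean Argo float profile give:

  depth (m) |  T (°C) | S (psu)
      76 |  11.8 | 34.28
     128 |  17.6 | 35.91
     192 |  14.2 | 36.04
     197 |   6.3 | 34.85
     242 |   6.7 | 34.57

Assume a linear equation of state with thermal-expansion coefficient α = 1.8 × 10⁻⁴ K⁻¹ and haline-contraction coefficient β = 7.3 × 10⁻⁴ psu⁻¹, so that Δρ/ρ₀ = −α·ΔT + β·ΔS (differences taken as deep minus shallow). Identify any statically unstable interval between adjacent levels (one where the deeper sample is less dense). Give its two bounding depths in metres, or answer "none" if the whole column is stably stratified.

Evaluate Δρ/ρ₀ = −αΔT + βΔS across each adjacent pair:
  76–128 m: −αΔT+βΔS = −(1.8 × 10⁻⁴)(+5.8)+(7.3 × 10⁻⁴)(+1.63) = 1.5 × 10⁻⁴ → stable
  128–192 m: −αΔT+βΔS = −(1.8 × 10⁻⁴)(-3.4)+(7.3 × 10⁻⁴)(+0.13) = 7.1 × 10⁻⁴ → stable
  192–197 m: −αΔT+βΔS = −(1.8 × 10⁻⁴)(-7.9)+(7.3 × 10⁻⁴)(-1.19) = 5.5 × 10⁻⁴ → stable
  197–242 m: −αΔT+βΔS = −(1.8 × 10⁻⁴)(+0.4)+(7.3 × 10⁻⁴)(-0.28) = -2.8 × 10⁻⁴ → UNSTABLE
The 197–242 m interval has Δρ < 0: lighter water underlies denser water.

197–242 m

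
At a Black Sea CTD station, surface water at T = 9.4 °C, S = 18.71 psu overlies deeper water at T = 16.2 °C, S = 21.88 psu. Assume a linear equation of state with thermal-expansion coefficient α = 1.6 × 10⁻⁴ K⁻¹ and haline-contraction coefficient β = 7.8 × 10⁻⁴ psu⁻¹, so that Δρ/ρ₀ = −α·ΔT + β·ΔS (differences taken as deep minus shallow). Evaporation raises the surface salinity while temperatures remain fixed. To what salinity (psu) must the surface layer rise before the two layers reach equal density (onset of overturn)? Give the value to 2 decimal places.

Neutral buoyancy requires −α(T_deep − T_surf) + β(S_deep − S_surf′) = 0.
S_surf′ = S_deep − (α/β)·ΔT = 21.88 − (1.6 × 10⁻⁴/7.8 × 10⁻⁴)·(+6.8) = 20.4851 psu.
Increase required: 20.4851 − 18.71 = 1.7751 psu.

20.49 psu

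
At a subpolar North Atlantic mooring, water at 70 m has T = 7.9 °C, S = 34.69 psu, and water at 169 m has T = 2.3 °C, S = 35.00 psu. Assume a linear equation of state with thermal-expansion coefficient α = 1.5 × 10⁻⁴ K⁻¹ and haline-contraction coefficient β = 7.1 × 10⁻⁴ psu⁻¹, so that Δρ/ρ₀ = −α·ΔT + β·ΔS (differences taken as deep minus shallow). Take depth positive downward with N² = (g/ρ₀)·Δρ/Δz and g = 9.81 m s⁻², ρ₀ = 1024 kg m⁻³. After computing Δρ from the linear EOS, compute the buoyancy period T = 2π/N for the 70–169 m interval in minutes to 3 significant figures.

10.2 min

ΔT = -5.6 K, ΔS = +0.31 psu (deep − shallow).
Δρ/ρ₀ = −αΔT + βΔS = 8.40 × 10⁻⁴ + 2.201 × 10⁻⁴ = 1.0601 × 10⁻³, so Δρ ≈ 1.086 kg m⁻³.
N² = (g/ρ₀)·Δρ/Δz = g·(Δρ/ρ₀)/Δz = 9.81 × 1.0601 × 10⁻³ / 99 = 1.0505 × 10⁻⁴ s⁻².
N = √(1.0505 × 10⁻⁴) = 0.010249 rad s⁻¹ → T = 2π/N = 613.05 s = 10.217 min ≈ 10.2 min.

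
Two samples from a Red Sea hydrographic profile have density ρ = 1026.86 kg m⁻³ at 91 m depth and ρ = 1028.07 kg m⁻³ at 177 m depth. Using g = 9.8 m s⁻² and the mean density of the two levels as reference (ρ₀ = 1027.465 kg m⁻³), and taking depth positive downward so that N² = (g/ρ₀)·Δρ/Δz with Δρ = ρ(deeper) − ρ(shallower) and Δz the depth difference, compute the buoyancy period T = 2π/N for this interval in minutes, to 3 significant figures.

9.04 min

Δρ = 1028.07 − 1026.86 = 1.21 kg m⁻³ over Δz = 177 − 91 = 86 m.
N² = (9.8/1027.465) × (1.21/86) = 1.3420 × 10⁻⁴ s⁻².
N = √(1.3420 × 10⁻⁴) = 0.011584 rad s⁻¹, so T = 2π/N = 542.40 s = 9.0400 min ≈ 9.04 min.
Since Δρ > 0 the layer is stably stratified.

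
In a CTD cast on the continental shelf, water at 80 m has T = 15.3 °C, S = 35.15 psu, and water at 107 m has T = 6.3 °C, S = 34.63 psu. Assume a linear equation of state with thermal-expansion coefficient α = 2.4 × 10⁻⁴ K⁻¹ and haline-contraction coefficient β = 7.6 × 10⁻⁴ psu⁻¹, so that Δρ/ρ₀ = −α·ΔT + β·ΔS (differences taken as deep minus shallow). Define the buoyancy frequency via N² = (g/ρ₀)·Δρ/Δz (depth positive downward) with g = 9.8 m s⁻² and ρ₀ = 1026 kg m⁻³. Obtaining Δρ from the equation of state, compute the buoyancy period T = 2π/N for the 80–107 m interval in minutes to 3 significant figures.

ΔT = -9.0 K, ΔS = -0.52 psu (deep − shallow).
Δρ/ρ₀ = −αΔT + βΔS = 2.16 × 10⁻³ − 3.952 × 10⁻⁴ = 1.7648 × 10⁻³, so Δρ ≈ 1.811 kg m⁻³.
N² = (g/ρ₀)·Δρ/Δz = g·(Δρ/ρ₀)/Δz = 9.8 × 1.7648 × 10⁻³ / 27 = 6.4056 × 10⁻⁴ s⁻².
N = √(6.4056 × 10⁻⁴) = 0.025309 rad s⁻¹ → T = 2π/N = 248.26 s = 4.1377 min ≈ 4.14 min.

4.14 min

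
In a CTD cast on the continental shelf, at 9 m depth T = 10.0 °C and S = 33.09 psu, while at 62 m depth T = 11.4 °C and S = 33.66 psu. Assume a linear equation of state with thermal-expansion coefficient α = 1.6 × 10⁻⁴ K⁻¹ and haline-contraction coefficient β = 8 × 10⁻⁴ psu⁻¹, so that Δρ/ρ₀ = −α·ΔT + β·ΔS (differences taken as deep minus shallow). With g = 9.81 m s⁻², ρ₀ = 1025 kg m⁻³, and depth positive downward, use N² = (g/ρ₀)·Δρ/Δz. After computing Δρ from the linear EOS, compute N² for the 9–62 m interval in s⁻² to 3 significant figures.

4.29 × 10⁻⁵ s⁻²

ΔT = +1.4 K, ΔS = +0.57 psu (deep − shallow).
Δρ/ρ₀ = −αΔT + βΔS = -2.24 × 10⁻⁴ + 4.56 × 10⁻⁴ = 2.32 × 10⁻⁴, so Δρ ≈ 0.2378 kg m⁻³.
N² = (g/ρ₀)·Δρ/Δz = g·(Δρ/ρ₀)/Δz = 9.81 × 2.32 × 10⁻⁴ / 53 = 4.2942 × 10⁻⁵ s⁻² ≈ 4.29 × 10⁻⁵ s⁻².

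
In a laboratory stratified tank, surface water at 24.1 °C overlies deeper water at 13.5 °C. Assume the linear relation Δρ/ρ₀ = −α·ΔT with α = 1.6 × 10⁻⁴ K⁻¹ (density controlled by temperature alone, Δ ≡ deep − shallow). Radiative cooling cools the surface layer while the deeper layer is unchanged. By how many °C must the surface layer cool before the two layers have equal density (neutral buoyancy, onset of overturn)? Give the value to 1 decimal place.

10.6 °C

With temperature the only control, equal density requires T_surf′ = T_deep.
T_surf′ = 13.5 °C.
Cooling required: 24.1 − 13.5 = 10.6 °C.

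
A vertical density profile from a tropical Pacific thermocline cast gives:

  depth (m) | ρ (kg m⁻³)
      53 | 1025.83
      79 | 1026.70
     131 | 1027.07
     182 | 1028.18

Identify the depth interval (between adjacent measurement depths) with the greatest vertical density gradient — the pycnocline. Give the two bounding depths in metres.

53–79 m

Compute the density gradient over each adjacent pair:
  53–79 m: Δρ/Δz = 0.87/26 = 0.033 kg m⁻⁴
  79–131 m: Δρ/Δz = 0.37/52 = 7.1 × 10⁻³ kg m⁻⁴
  131–182 m: Δρ/Δz = 1.11/51 = 0.022 kg m⁻⁴
The largest gradient is in the 53–79 m interval — the pycnocline.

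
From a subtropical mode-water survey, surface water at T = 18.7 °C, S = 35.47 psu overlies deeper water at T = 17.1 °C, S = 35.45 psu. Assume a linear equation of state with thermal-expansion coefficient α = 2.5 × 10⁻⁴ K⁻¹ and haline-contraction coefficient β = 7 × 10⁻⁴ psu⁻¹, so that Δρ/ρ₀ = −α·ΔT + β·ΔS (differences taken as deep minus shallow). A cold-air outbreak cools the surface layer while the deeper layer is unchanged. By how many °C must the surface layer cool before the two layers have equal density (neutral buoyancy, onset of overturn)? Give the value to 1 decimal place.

Neutral buoyancy requires Δρ = 0, i.e. −α(T_deep − T_surf′) + β(S_deep − S_surf) = 0.
T_surf′ = T_deep − (β/α)·ΔS = 17.1 − (7 × 10⁻⁴/2.5 × 10⁻⁴)·(-0.02) = 17.156 °C.
Cooling required: 18.7 − (17.156) = 1.544 °C.

1.5 °C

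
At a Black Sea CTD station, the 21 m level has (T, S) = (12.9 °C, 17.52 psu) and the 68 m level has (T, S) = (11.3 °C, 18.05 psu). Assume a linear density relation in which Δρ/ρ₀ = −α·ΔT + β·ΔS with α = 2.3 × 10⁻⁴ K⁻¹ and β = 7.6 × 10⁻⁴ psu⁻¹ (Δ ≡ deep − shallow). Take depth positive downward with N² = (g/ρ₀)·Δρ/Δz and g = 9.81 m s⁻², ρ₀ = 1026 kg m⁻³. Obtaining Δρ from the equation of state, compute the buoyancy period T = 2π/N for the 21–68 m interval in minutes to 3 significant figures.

ΔT = -1.6 K, ΔS = +0.53 psu (deep − shallow).
Δρ/ρ₀ = −αΔT + βΔS = 3.68 × 10⁻⁴ + 4.028 × 10⁻⁴ = 7.708 × 10⁻⁴, so Δρ ≈ 0.7908 kg m⁻³.
N² = (g/ρ₀)·Δρ/Δz = g·(Δρ/ρ₀)/Δz = 9.81 × 7.708 × 10⁻⁴ / 47 = 1.6088 × 10⁻⁴ s⁻².
N = √(1.6088 × 10⁻⁴) = 0.012684 rad s⁻¹ → T = 2π/N = 495.36 s = 8.2560 min ≈ 8.26 min.

8.26 min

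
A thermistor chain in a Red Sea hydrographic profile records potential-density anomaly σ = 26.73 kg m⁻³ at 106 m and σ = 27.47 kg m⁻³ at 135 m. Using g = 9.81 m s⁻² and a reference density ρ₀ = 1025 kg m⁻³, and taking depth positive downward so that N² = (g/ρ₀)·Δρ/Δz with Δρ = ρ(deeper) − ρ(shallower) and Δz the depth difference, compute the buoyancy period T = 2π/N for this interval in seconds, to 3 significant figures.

Δρ = 1027.47 − 1026.73 = 0.74 kg m⁻³ over Δz = 135 − 106 = 29 m.
N² = (9.81/1025) × (0.74/29) = 2.4422 × 10⁻⁴ s⁻².
N = √(2.4422 × 10⁻⁴) = 0.015628 rad s⁻¹, so T = 2π/N = 402.05 s ≈ 402 s.

402 s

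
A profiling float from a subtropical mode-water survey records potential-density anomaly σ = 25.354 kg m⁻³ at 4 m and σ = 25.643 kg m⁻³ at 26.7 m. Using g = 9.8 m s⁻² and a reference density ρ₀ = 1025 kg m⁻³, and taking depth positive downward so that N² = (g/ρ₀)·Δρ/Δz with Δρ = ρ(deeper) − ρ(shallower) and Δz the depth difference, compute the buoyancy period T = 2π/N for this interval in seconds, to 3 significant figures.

Δρ = 1025.643 − 1025.354 = 0.289 kg m⁻³ over Δz = 26.7 − 4 = 22.7 m.
N² = (9.8/1025) × (0.289/22.7) = 1.2172 × 10⁻⁴ s⁻².
N = √(1.2172 × 10⁻⁴) = 0.011033 rad s⁻¹, so T = 2π/N = 569.49 s ≈ 569 s.

569 s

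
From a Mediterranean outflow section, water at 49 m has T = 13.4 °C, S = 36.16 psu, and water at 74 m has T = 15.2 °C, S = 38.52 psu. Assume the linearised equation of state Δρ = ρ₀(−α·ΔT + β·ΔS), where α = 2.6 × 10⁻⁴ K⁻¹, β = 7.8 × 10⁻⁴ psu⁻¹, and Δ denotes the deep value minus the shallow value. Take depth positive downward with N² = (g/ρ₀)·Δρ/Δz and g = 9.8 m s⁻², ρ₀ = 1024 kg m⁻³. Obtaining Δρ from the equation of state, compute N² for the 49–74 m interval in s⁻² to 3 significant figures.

5.38 × 10⁻⁴ s⁻²

ΔT = +1.8 K, ΔS = +2.36 psu (deep − shallow).
Δρ/ρ₀ = −αΔT + βΔS = -4.68 × 10⁻⁴ + 1.8408 × 10⁻³ = 1.3728 × 10⁻³, so Δρ ≈ 1.406 kg m⁻³.
N² = (g/ρ₀)·Δρ/Δz = g·(Δρ/ρ₀)/Δz = 9.8 × 1.3728 × 10⁻³ / 25 = 5.3814 × 10⁻⁴ s⁻² ≈ 5.38 × 10⁻⁴ s⁻².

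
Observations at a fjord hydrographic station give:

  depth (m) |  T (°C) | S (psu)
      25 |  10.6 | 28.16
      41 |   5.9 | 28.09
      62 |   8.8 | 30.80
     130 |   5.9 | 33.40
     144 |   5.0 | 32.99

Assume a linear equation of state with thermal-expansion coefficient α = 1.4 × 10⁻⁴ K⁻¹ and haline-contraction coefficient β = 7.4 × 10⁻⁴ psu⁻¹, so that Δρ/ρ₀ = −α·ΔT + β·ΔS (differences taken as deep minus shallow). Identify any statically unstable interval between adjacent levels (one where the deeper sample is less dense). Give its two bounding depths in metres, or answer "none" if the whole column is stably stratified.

130–144 m

Evaluate Δρ/ρ₀ = −αΔT + βΔS across each adjacent pair:
  25–41 m: −αΔT+βΔS = −(1.4 × 10⁻⁴)(-4.7)+(7.4 × 10⁻⁴)(-0.07) = 6.1 × 10⁻⁴ → stable
  41–62 m: −αΔT+βΔS = −(1.4 × 10⁻⁴)(+2.9)+(7.4 × 10⁻⁴)(+2.71) = 1.6 × 10⁻³ → stable
  62–130 m: −αΔT+βΔS = −(1.4 × 10⁻⁴)(-2.9)+(7.4 × 10⁻⁴)(+2.60) = 2.3 × 10⁻³ → stable
  130–144 m: −αΔT+βΔS = −(1.4 × 10⁻⁴)(-0.9)+(7.4 × 10⁻⁴)(-0.41) = -1.8 × 10⁻⁴ → UNSTABLE
The 130–144 m interval has Δρ < 0: lighter water underlies denser water.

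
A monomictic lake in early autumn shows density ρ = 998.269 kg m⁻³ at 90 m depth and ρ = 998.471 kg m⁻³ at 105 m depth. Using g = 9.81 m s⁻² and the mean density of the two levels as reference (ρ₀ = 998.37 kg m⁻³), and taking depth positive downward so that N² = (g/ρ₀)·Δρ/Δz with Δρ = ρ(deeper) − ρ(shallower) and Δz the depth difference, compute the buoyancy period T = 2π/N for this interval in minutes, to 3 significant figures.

9.10 min

Δρ = 998.471 − 998.269 = 0.202 kg m⁻³ over Δz = 105 − 90 = 15 m.
N² = (9.81/998.37) × (0.202/15) = 1.3232 × 10⁻⁴ s⁻².
N = √(1.3232 × 10⁻⁴) = 0.011503 rad s⁻¹, so T = 2π/N = 546.22 s = 9.1037 min ≈ 9.10 min.
A positive N² confirms static stability across the interval.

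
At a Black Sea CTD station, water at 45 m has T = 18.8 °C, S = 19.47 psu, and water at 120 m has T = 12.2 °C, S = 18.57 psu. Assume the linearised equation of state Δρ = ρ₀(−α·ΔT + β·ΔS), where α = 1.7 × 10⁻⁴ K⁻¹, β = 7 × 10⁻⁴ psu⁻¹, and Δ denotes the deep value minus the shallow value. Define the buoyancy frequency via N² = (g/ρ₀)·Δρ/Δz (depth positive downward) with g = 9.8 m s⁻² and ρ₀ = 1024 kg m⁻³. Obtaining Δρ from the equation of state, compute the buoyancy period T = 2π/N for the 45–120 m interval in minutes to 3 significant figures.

13.1 min

ΔT = -6.6 K, ΔS = -0.90 psu (deep − shallow).
Δρ/ρ₀ = −αΔT + βΔS = 1.122 × 10⁻³ − 6.30 × 10⁻⁴ = 4.92 × 10⁻⁴, so Δρ ≈ 0.5038 kg m⁻³.
N² = (g/ρ₀)·Δρ/Δz = g·(Δρ/ρ₀)/Δz = 9.8 × 4.92 × 10⁻⁴ / 75 = 6.4288 × 10⁻⁵ s⁻².
N = √(6.4288 × 10⁻⁵) = 8.0180 × 10⁻³ rad s⁻¹ → T = 2π/N = 783.63 s = 13.060 min ≈ 13.1 min.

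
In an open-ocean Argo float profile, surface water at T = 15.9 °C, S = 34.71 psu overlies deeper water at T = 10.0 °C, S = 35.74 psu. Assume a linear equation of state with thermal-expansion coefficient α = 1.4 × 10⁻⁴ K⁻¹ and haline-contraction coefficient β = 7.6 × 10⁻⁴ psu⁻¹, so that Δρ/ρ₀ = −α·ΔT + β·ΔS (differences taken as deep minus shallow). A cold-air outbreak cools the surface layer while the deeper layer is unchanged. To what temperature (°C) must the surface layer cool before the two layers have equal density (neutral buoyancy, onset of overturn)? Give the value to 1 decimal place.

4.4 °C

Neutral buoyancy requires Δρ = 0, i.e. −α(T_deep − T_surf′) + β(S_deep − S_surf) = 0.
T_surf′ = T_deep − (β/α)·ΔS = 10.0 − (7.6 × 10⁻⁴/1.4 × 10⁻⁴)·(+1.03) = 4.409 °C.
Cooling required: 15.9 − (4.409) = 11.491 °C.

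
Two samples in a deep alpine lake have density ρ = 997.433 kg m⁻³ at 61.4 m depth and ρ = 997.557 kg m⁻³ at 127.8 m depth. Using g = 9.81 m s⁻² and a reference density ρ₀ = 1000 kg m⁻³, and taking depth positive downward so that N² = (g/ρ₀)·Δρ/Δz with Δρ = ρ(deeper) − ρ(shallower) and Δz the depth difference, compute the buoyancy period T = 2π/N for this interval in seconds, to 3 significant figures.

1.47 × 10³ s

Δρ = 997.557 − 997.433 = 0.124 kg m⁻³ over Δz = 127.8 − 61.4 = 66.4 m.
N² = (9.81/1000) × (0.124/66.4) = 1.8320 × 10⁻⁵ s⁻².
N = √(1.8320 × 10⁻⁵) = 4.2802 × 10⁻³ rad s⁻¹, so T = 2π/N = 1.4680 × 10³ s ≈ 1.47 × 10³ s.
Since Δρ > 0 the layer is stably stratified.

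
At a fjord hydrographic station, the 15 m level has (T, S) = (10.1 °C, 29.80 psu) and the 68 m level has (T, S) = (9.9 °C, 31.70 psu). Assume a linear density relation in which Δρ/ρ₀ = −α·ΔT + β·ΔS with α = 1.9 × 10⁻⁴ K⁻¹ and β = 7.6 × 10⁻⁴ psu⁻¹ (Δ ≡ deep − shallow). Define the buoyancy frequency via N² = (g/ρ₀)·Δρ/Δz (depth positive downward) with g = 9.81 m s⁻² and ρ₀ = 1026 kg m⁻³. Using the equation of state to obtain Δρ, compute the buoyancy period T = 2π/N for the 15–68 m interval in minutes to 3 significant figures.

6.32 min

ΔT = -0.2 K, ΔS = +1.90 psu (deep − shallow).
Δρ/ρ₀ = −αΔT + βΔS = 3.80 × 10⁻⁵ + 1.444 × 10⁻³ = 1.482 × 10⁻³, so Δρ ≈ 1.521 kg m⁻³.
N² = (g/ρ₀)·Δρ/Δz = g·(Δρ/ρ₀)/Δz = 9.81 × 1.482 × 10⁻³ / 53 = 2.7431 × 10⁻⁴ s⁻².
N = √(2.7431 × 10⁻⁴) = 0.016562 rad s⁻¹ → T = 2π/N = 379.37 s = 6.3228 min ≈ 6.32 min.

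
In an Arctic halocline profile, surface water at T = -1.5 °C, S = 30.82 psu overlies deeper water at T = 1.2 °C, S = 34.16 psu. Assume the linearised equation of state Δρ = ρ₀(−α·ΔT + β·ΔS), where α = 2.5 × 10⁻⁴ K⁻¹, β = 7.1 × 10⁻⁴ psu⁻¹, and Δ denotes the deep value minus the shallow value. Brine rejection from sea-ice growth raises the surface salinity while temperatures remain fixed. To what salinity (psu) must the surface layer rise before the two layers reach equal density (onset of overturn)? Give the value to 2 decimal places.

33.21 psu

Neutral buoyancy requires −α(T_deep − T_surf) + β(S_deep − S_surf′) = 0.
S_surf′ = S_deep − (α/β)·ΔT = 34.16 − (2.5 × 10⁻⁴/7.1 × 10⁻⁴)·(+2.7) = 33.2093 psu.
Increase required: 33.2093 − 30.82 = 2.3893 psu.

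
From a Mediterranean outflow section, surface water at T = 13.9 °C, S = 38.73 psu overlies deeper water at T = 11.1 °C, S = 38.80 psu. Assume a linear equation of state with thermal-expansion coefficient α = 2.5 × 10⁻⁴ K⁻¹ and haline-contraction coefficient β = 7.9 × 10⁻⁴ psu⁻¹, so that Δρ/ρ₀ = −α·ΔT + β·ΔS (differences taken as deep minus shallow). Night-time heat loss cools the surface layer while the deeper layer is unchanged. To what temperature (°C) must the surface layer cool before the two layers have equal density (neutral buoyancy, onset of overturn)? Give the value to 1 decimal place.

10.9 °C

Neutral buoyancy requires Δρ = 0, i.e. −α(T_deep − T_surf′) + β(S_deep − S_surf) = 0.
T_surf′ = T_deep − (β/α)·ΔS = 11.1 − (7.9 × 10⁻⁴/2.5 × 10⁻⁴)·(+0.07) = 10.879 °C.
Cooling required: 13.9 − (10.879) = 3.021 °C.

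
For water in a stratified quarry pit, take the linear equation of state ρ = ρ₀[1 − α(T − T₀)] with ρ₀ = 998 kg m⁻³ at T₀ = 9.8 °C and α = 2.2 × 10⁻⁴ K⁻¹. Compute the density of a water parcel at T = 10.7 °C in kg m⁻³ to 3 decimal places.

T − T₀ = +0.9 K.
Bracket = 1 − α·(+0.9) = 1 + (-1.98 × 10⁻⁴) = 0.9998020.
ρ = 998 × 0.9998020 = 997.802 kg m⁻³.

997.802 kg m⁻³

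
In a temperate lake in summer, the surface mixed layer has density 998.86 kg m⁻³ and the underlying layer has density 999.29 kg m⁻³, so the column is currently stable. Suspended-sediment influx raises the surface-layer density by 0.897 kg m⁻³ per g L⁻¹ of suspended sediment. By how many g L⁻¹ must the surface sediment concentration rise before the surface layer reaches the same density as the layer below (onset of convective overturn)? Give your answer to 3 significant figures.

Density deficit of the surface layer: 999.29 − 998.86 = 0.43 kg m⁻³.
Required change = 0.43 / 0.897 = 0.479 g L⁻¹.

0.479 g L⁻¹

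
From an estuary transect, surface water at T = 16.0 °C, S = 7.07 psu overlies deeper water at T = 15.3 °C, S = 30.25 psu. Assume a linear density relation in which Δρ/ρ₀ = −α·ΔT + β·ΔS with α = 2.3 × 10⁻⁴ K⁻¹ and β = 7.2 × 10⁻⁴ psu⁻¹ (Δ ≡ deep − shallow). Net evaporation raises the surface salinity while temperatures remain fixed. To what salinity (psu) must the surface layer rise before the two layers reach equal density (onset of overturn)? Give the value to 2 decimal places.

Neutral buoyancy requires −α(T_deep − T_surf) + β(S_deep − S_surf′) = 0.
S_surf′ = S_deep − (α/β)·ΔT = 30.25 − (2.3 × 10⁻⁴/7.2 × 10⁻⁴)·(-0.7) = 30.4736 psu.
Increase required: 30.4736 − 7.07 = 23.4036 psu.

30.47 psu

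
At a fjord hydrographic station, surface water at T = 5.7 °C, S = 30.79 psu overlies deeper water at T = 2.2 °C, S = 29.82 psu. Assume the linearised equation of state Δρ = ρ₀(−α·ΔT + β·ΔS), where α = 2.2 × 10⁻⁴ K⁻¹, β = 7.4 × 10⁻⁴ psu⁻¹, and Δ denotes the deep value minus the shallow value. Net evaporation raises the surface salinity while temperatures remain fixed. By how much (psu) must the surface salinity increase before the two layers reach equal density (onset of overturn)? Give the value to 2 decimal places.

0.07 psu

Neutral buoyancy requires −α(T_deep − T_surf) + β(S_deep − S_surf′) = 0.
S_surf′ = S_deep − (α/β)·ΔT = 29.82 − (2.2 × 10⁻⁴/7.4 × 10⁻⁴)·(-3.5) = 30.8605 psu.
Increase required: 30.8605 − 30.79 = 0.0705 psu.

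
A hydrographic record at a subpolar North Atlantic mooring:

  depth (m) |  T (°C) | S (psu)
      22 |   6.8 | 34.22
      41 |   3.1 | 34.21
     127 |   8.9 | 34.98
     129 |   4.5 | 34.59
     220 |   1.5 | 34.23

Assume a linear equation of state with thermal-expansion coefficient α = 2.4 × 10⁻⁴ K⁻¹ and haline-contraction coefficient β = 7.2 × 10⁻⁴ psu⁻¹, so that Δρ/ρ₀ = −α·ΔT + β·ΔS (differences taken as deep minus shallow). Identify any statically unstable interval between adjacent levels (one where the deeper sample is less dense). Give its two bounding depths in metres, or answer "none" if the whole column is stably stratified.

Evaluate Δρ/ρ₀ = −αΔT + βΔS across each adjacent pair:
  22–41 m: −αΔT+βΔS = −(2.4 × 10⁻⁴)(-3.7)+(7.2 × 10⁻⁴)(-0.01) = 8.8 × 10⁻⁴ → stable
  41–127 m: −αΔT+βΔS = −(2.4 × 10⁻⁴)(+5.8)+(7.2 × 10⁻⁴)(+0.77) = -8.4 × 10⁻⁴ → UNSTABLE
  127–129 m: −αΔT+βΔS = −(2.4 × 10⁻⁴)(-4.4)+(7.2 × 10⁻⁴)(-0.39) = 7.8 × 10⁻⁴ → stable
  129–220 m: −αΔT+βΔS = −(2.4 × 10⁻⁴)(-3.0)+(7.2 × 10⁻⁴)(-0.36) = 4.6 × 10⁻⁴ → stable
The 41–127 m interval has Δρ < 0: lighter water underlies denser water.

41–127 m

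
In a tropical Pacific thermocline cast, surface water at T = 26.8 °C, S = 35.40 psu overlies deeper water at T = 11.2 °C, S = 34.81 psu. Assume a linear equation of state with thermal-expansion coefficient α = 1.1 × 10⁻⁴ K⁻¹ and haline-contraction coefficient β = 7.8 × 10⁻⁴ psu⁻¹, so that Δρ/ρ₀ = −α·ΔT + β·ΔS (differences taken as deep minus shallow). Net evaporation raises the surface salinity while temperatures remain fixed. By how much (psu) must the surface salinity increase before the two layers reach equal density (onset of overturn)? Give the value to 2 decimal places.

Neutral buoyancy requires −α(T_deep − T_surf) + β(S_deep − S_surf′) = 0.
S_surf′ = S_deep − (α/β)·ΔT = 34.81 − (1.1 × 10⁻⁴/7.8 × 10⁻⁴)·(-15.6) = 37.0100 psu.
Increase required: 37.0100 − 35.40 = 1.6100 psu.

1.61 psu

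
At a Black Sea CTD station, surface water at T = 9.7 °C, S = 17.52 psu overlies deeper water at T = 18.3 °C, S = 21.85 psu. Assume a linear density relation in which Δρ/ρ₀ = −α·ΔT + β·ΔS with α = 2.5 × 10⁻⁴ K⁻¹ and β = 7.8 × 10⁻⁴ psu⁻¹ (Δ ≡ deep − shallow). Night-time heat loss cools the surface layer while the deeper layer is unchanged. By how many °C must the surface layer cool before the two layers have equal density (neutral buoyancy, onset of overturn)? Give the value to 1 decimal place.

4.9 °C

Neutral buoyancy requires Δρ = 0, i.e. −α(T_deep − T_surf′) + β(S_deep − S_surf) = 0.
T_surf′ = T_deep − (β/α)·ΔS = 18.3 − (7.8 × 10⁻⁴/2.5 × 10⁻⁴)·(+4.33) = 4.790 °C.
Cooling required: 9.7 − (4.790) = 4.910 °C.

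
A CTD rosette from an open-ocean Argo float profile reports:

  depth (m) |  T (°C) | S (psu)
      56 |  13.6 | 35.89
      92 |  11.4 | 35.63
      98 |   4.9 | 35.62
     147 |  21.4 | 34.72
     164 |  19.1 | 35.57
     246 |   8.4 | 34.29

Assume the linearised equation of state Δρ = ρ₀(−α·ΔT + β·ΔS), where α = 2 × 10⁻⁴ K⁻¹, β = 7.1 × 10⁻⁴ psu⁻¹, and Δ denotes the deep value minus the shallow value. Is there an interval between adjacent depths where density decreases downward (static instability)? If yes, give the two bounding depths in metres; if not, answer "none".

Evaluate Δρ/ρ₀ = −αΔT + βΔS across each adjacent pair:
  56–92 m: −αΔT+βΔS = −(2 × 10⁻⁴)(-2.2)+(7.1 × 10⁻⁴)(-0.26) = 2.6 × 10⁻⁴ → stable
  92–98 m: −αΔT+βΔS = −(2 × 10⁻⁴)(-6.5)+(7.1 × 10⁻⁴)(-0.01) = 1.3 × 10⁻³ → stable
  98–147 m: −αΔT+βΔS = −(2 × 10⁻⁴)(+16.5)+(7.1 × 10⁻⁴)(-0.90) = -3.9 × 10⁻³ → UNSTABLE
  147–164 m: −αΔT+βΔS = −(2 × 10⁻⁴)(-2.3)+(7.1 × 10⁻⁴)(+0.85) = 1.1 × 10⁻³ → stable
  164–246 m: −αΔT+βΔS = −(2 × 10⁻⁴)(-10.7)+(7.1 × 10⁻⁴)(-1.28) = 1.2 × 10⁻³ → stable
The 98–147 m interval has Δρ < 0: lighter water underlies denser water.

98–147 m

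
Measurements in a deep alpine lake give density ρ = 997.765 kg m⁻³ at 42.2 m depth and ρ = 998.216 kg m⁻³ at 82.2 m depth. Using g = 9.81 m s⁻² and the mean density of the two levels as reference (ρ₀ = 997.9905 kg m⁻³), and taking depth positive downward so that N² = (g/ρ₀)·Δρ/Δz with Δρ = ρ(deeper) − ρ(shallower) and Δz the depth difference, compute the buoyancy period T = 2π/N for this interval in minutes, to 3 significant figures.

9.95 min

Δρ = 998.216 − 997.765 = 0.451 kg m⁻³ over Δz = 82.2 − 42.2 = 40 m.
N² = (9.81/997.9905) × (0.451/40) = 1.1083 × 10⁻⁴ s⁻².
N = √(1.1083 × 10⁻⁴) = 0.010528 rad s⁻¹, so T = 2π/N = 596.81 s = 9.9468 min ≈ 9.95 min.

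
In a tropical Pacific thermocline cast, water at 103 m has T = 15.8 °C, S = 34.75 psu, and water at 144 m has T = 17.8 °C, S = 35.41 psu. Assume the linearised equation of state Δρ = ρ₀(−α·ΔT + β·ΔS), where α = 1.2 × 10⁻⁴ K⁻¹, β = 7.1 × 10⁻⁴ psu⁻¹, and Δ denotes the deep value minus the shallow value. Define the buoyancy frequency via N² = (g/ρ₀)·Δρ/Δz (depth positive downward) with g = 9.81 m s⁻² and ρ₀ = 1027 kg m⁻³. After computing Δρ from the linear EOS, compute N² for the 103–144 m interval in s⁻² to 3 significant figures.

ΔT = +2.0 K, ΔS = +0.66 psu (deep − shallow).
Δρ/ρ₀ = −αΔT + βΔS = -2.40 × 10⁻⁴ + 4.686 × 10⁻⁴ = 2.286 × 10⁻⁴, so Δρ ≈ 0.2348 kg m⁻³.
N² = (g/ρ₀)·Δρ/Δz = g·(Δρ/ρ₀)/Δz = 9.81 × 2.286 × 10⁻⁴ / 41 = 5.4697 × 10⁻⁵ s⁻² ≈ 5.47 × 10⁻⁵ s⁻².

5.47 × 10⁻⁵ s⁻²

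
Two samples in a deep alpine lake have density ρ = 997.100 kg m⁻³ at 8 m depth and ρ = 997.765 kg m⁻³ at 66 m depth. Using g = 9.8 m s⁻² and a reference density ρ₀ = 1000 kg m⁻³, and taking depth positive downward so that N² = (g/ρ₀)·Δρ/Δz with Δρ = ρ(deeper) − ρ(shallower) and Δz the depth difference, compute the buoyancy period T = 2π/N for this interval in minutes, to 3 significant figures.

Δρ = 997.765 − 997.100 = 0.665 kg m⁻³ over Δz = 66 − 8 = 58 m.
N² = (9.8/1000) × (0.665/58) = 1.1236 × 10⁻⁴ s⁻².
N = √(1.1236 × 10⁻⁴) = 0.010600 rad s⁻¹, so T = 2π/N = 592.75 s = 9.8792 min ≈ 9.88 min.

9.88 min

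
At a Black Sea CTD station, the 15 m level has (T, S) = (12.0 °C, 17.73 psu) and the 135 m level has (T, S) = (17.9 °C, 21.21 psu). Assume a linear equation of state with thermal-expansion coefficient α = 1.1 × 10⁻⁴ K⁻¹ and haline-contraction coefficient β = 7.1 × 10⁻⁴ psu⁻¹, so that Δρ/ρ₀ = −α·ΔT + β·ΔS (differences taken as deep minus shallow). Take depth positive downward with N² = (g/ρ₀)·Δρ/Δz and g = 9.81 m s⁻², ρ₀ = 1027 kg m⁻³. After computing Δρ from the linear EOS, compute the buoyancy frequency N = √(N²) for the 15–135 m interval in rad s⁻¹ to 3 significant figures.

0.0122 rad s⁻¹

ΔT = +5.9 K, ΔS = +3.48 psu (deep − shallow).
Δρ/ρ₀ = −αΔT + βΔS = -6.49 × 10⁻⁴ + 2.4708 × 10⁻³ = 1.8218 × 10⁻³, so Δρ ≈ 1.871 kg m⁻³.
N² = (g/ρ₀)·Δρ/Δz = g·(Δρ/ρ₀)/Δz = 9.81 × 1.8218 × 10⁻³ / 120 = 1.4893 × 10⁻⁴ s⁻².
N = √(1.4893 × 10⁻⁴) = 0.012204 rad s⁻¹ ≈ 0.0122 rad s⁻¹.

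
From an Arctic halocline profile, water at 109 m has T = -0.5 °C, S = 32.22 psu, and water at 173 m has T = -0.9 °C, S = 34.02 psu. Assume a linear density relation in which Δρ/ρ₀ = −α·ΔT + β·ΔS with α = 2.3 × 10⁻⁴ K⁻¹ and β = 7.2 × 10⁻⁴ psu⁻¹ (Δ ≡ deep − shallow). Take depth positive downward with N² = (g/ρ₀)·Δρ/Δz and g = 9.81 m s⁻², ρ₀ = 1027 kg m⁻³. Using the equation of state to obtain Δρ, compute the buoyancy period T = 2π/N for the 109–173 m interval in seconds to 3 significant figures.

431 s

ΔT = -0.4 K, ΔS = +1.80 psu (deep − shallow).
Δρ/ρ₀ = −αΔT + βΔS = 9.20 × 10⁻⁵ + 1.296 × 10⁻³ = 1.388 × 10⁻³, so Δρ ≈ 1.425 kg m⁻³.
N² = (g/ρ₀)·Δρ/Δz = g·(Δρ/ρ₀)/Δz = 9.81 × 1.388 × 10⁻³ / 64 = 2.1275 × 10⁻⁴ s⁻².
N = √(2.1275 × 10⁻⁴) = 0.014586 rad s⁻¹ → T = 2π/N = 430.77 s ≈ 431 s.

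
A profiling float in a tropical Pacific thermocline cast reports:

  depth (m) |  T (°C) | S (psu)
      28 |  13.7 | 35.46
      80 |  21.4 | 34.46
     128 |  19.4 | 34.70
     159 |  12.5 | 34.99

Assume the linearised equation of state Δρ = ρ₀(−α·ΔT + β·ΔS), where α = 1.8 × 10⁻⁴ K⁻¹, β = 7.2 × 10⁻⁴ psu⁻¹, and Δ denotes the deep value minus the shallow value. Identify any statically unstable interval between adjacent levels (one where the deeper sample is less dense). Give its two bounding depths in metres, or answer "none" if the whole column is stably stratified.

28–80 m

Evaluate Δρ/ρ₀ = −αΔT + βΔS across each adjacent pair:
  28–80 m: −αΔT+βΔS = −(1.8 × 10⁻⁴)(+7.7)+(7.2 × 10⁻⁴)(-1.00) = -2.1 × 10⁻³ → UNSTABLE
  80–128 m: −αΔT+βΔS = −(1.8 × 10⁻⁴)(-2.0)+(7.2 × 10⁻⁴)(+0.24) = 5.3 × 10⁻⁴ → stable
  128–159 m: −αΔT+βΔS = −(1.8 × 10⁻⁴)(-6.9)+(7.2 × 10⁻⁴)(+0.29) = 1.5 × 10⁻³ → stable
The 28–80 m interval has Δρ < 0: lighter water underlies denser water.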